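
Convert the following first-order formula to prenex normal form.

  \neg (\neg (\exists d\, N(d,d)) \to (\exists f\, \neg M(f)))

Rewrite implications/biconditionals: A → B as ¬A ∨ B.
  \neg (\neg \neg (\exists d\, N(d,d)) \lor (\exists f\, \neg M(f)))
Move each ¬ inward, flipping quantifiers it crosses:
  (\forall d\, \neg N(d,d)) \land (\forall f\, M(f))
All bound variables are already distinct, so no renaming is needed.
Pull the quantifiers to the front (each side's bound variable is not free in the other side):
  \forall d\, \forall f\, (\neg N(d,d) \land M(f))

\forall d\, \forall f\, (\neg N(d,d) \land M(f))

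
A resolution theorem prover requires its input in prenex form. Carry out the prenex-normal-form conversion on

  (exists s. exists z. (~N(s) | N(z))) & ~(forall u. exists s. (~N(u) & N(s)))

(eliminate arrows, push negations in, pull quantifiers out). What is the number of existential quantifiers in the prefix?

3

Move each ¬ inward, flipping quantifiers it crosses:
  (exists s. exists z. (~N(s) | N(z))) & (exists u. forall s. (N(u) | ~N(s)))
Give each quantifier a distinct variable: s↦v.
  (exists s. exists z. (~N(s) | N(z))) & (exists u. forall v. (N(u) | ~N(v)))
Extract every quantifier outward, since the variables are now distinct and don't occur free across branches:
  exists s. exists z. exists u. forall v. ((~N(s) | N(z)) & (N(u) | ~N(v)))
The prefix is exists s exists z exists u forall v: 1 universal, 3 existential.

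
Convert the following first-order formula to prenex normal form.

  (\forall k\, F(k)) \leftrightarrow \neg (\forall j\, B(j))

\exists k\, \exists j\, \forall w1\, \forall y1\, ((\neg F(k) \lor \neg B(j)) \land (B(w1) \lor F(y1)))

First replace A → B with ¬A ∨ B; A ↔ B as (¬A ∨ B) ∧ (¬B ∨ A).
  (\neg (\forall k\, F(k)) \lor \neg (\forall j\, B(j))) \land (\neg \neg (\forall j\, B(j)) \lor (\forall k\, F(k)))
Push ¬ through the quantifiers and connectives to reach negation normal form:
  ((\exists k\, \neg F(k)) \lor (\exists j\, \neg B(j))) \land ((\forall j\, B(j)) \lor (\forall k\, F(k)))
Give each quantifier a distinct variable: j↦w1, k↦y1.
  ((\exists k\, \neg F(k)) \lor (\exists j\, \neg B(j))) \land ((\forall w1\, B(w1)) \lor (\forall y1\, F(y1)))
Extract every quantifier outward, since the variables are now distinct and don't occur free across branches:
  \exists k\, \exists j\, \forall w1\, \forall y1\, ((\neg F(k) \lor \neg B(j)) \land (B(w1) \lor F(y1)))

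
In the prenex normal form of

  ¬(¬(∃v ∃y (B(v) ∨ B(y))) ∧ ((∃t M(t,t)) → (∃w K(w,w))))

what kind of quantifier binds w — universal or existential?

First replace A → B with ¬A ∨ B.
  ¬(¬(∃v ∃y (B(v) ∨ B(y))) ∧ (¬(∃t M(t,t)) ∨ (∃w K(w,w))))
Move each ¬ inward, flipping quantifiers it crosses:
  (∃v ∃y (B(v) ∨ B(y))) ∨ (∃t M(t,t)) ∧ (∀w ¬K(w,w))
All bound variables are already distinct, so no renaming is needed.
Pull the quantifiers to the front (each side's bound variable is not free in the other side):
  ∃v ∃y ∃t ∀w (B(v) ∨ B(y) ∨ M(t,t) ∧ ¬K(w,w))
The quantifier ∃w sits under an odd number of negations (counting the antecedent side of each →), so it flips to ∀w.

universal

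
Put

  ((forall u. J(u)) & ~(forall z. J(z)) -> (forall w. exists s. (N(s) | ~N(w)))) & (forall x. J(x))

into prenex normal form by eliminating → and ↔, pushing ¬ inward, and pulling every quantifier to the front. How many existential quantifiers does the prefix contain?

2

Eliminate → and ↔ using ¬ and ∨.
  (~((forall u. J(u)) & ~(forall z. J(z))) | (forall w. exists s. (N(s) | ~N(w)))) & (forall x. J(x))
Drive negations inward (¬∀x A ≡ ∃x ¬A, ¬∃x A ≡ ∀x ¬A, De Morgan for ∧/∨):
  ((exists u. ~J(u)) | (forall z. J(z)) | (forall w. exists s. (N(s) | ~N(w)))) & (forall x. J(x))
Pull the quantifiers to the front (each side's bound variable is not free in the other side):
  exists u. forall z. forall w. exists s. forall x. ((~J(u) | J(z) | N(s) | ~N(w)) & J(x))
The prefix is exists u forall z forall w exists s forall x: 3 universal, 2 existential.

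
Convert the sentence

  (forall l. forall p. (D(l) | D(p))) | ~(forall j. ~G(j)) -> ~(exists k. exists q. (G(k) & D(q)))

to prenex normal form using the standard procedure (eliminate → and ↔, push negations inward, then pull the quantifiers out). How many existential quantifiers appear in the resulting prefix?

Rewrite implications/biconditionals: A → B as ¬A ∨ B.
  ~((forall l. forall p. (D(l) | D(p))) | ~(forall j. ~G(j))) | ~(exists k. exists q. (G(k) & D(q)))
Drive negations inward (¬∀x A ≡ ∃x ¬A, ¬∃x A ≡ ∀x ¬A, De Morgan for ∧/∨):
  (exists l. exists p. (~D(l) & ~D(p))) & (forall j. ~G(j)) | (forall k. forall q. (~G(k) | ~D(q)))
Pull the quantifiers to the front (each side's bound variable is not free in the other side):
  exists l. exists p. forall j. forall k. forall q. (~D(l) & ~D(p) & ~G(j) | ~G(k) | ~D(q))
The prefix is exists l exists p forall j forall k forall q: 3 universal, 2 existential.

2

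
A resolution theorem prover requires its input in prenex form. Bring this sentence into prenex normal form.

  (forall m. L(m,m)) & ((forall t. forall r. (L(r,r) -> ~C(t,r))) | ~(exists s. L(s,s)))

First replace A → B with ¬A ∨ B.
  (forall m. L(m,m)) & ((forall t. forall r. (~L(r,r) | ~C(t,r))) | ~(exists s. L(s,s)))
Drive negations inward (¬∀x A ≡ ∃x ¬A, ¬∃x A ≡ ∀x ¬A, De Morgan for ∧/∨):
  (forall m. L(m,m)) & ((forall t. forall r. (~L(r,r) | ~C(t,r))) | (forall s. ~L(s,s)))
All bound variables are already distinct, so no renaming is needed.
Pull the quantifiers to the front (each side's bound variable is not free in the other side):
  forall m. forall t. forall r. forall s. (L(m,m) & (~L(r,r) | ~C(t,r) | ~L(s,s)))

forall m. forall t. forall r. forall s. (L(m,m) & (~L(r,r) | ~C(t,r) | ~L(s,s)))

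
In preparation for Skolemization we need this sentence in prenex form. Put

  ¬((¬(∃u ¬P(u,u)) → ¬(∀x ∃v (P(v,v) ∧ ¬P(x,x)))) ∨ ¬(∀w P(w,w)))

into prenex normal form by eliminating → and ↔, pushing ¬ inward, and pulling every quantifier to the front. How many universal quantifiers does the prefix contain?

First replace A → B with ¬A ∨ B.
  ¬(¬¬(∃u ¬P(u,u)) ∨ ¬(∀x ∃v (P(v,v) ∧ ¬P(x,x))) ∨ ¬(∀w P(w,w)))
Move each ¬ inward, flipping quantifiers it crosses:
  (∀u P(u,u)) ∧ (∀x ∃v (P(v,v) ∧ ¬P(x,x))) ∧ (∀w P(w,w))
All bound variables are already distinct, so no renaming is needed.
Finally move all quantifiers to the prefix:
  ∀u ∀x ∃v ∀w (P(u,u) ∧ P(v,v) ∧ ¬P(x,x) ∧ P(w,w))
The prefix is ∀u ∀x ∃v ∀w: 3 universal, 1 existential.

3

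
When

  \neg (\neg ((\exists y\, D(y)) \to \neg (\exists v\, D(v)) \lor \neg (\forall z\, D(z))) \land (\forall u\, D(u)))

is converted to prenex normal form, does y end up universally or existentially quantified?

universal

Rewrite implications/biconditionals: A → B as ¬A ∨ B.
  \neg (\neg (\neg (\exists y\, D(y)) \lor \neg (\exists v\, D(v)) \lor \neg (\forall z\, D(z))) \land (\forall u\, D(u)))
Move each ¬ inward, flipping quantifiers it crosses:
  (\forall y\, \neg D(y)) \lor (\forall v\, \neg D(v)) \lor (\exists z\, \neg D(z)) \lor (\exists u\, \neg D(u))
Extract every quantifier outward, since the variables are now distinct and don't occur free across branches:
  \forall y\, \forall v\, \exists z\, \exists u\, (\neg D(y) \lor \neg D(v) \lor \neg D(z) \lor \neg D(u))
The quantifier \exists y sits under an odd number of negations (counting the antecedent side of each →), so it flips to \forall y.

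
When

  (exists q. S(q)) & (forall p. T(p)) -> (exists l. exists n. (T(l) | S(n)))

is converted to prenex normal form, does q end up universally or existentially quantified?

universal

Rewrite implications/biconditionals: A → B as ¬A ∨ B.
  ~((exists q. S(q)) & (forall p. T(p))) | (exists l. exists n. (T(l) | S(n)))
Drive negations inward (¬∀x A ≡ ∃x ¬A, ¬∃x A ≡ ∀x ¬A, De Morgan for ∧/∨):
  (forall q. ~S(q)) | (exists p. ~T(p)) | (exists l. exists n. (T(l) | S(n)))
Finally move all quantifiers to the prefix:
  forall q. exists p. exists l. exists n. (~S(q) | ~T(p) | T(l) | S(n))
The quantifier exists q sits under an odd number of negations (counting the antecedent side of each →), so it flips to forall q.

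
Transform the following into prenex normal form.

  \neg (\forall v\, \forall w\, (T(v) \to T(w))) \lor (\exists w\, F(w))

\exists v\, \exists w\, \exists w1\, (T(v) \land \neg T(w) \lor F(w1))

First replace A → B with ¬A ∨ B.
  \neg (\forall v\, \forall w\, (\neg T(v) \lor T(w))) \lor (\exists w\, F(w))
Drive negations inward (¬∀x A ≡ ∃x ¬A, ¬∃x A ≡ ∀x ¬A, De Morgan for ∧/∨):
  (\exists v\, \exists w\, (T(v) \land \neg T(w))) \lor (\exists w\, F(w))
Give each quantifier a distinct variable: w↦w1.
  (\exists v\, \exists w\, (T(v) \land \neg T(w))) \lor (\exists w1\, F(w1))
Extract every quantifier outward, since the variables are now distinct and don't occur free across branches:
  \exists v\, \exists w\, \exists w1\, (T(v) \land \neg T(w) \lor F(w1))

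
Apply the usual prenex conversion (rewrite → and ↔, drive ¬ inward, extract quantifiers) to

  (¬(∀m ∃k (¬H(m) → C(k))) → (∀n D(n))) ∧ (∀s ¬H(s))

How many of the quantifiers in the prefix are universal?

3

Rewrite implications/biconditionals: A → B as ¬A ∨ B.
  (¬¬(∀m ∃k (¬¬H(m) ∨ C(k))) ∨ (∀n D(n))) ∧ (∀s ¬H(s))
Move each ¬ inward, flipping quantifiers it crosses:
  ((∀m ∃k (H(m) ∨ C(k))) ∨ (∀n D(n))) ∧ (∀s ¬H(s))
Extract every quantifier outward, since the variables are now distinct and don't occur free across branches:
  ∀m ∃k ∀n ∀s ((H(m) ∨ C(k) ∨ D(n)) ∧ ¬H(s))
The prefix is ∀m ∃k ∀n ∀s: 3 universal, 1 existential.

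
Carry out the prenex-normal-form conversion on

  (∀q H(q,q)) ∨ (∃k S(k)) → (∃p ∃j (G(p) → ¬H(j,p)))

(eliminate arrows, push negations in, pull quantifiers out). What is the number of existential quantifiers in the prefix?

First replace A → B with ¬A ∨ B.
  ¬((∀q H(q,q)) ∨ (∃k S(k))) ∨ (∃p ∃j (¬G(p) ∨ ¬H(j,p)))
Push ¬ through the quantifiers and connectives to reach negation normal form:
  (∃q ¬H(q,q)) ∧ (∀k ¬S(k)) ∨ (∃p ∃j (¬G(p) ∨ ¬H(j,p)))
All bound variables are already distinct, so no renaming is needed.
Extract every quantifier outward, since the variables are now distinct and don't occur free across branches:
  ∃q ∀k ∃p ∃j (¬H(q,q) ∧ ¬S(k) ∨ ¬G(p) ∨ ¬H(j,p))
The prefix is ∃q ∀k ∃p ∃j: 1 universal, 3 existential.

3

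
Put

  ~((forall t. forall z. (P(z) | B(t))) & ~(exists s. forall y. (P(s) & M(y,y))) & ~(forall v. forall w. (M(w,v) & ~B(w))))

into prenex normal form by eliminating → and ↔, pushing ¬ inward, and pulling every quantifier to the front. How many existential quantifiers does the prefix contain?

3

Move each ¬ inward, flipping quantifiers it crosses:
  (exists t. exists z. (~P(z) & ~B(t))) | (exists s. forall y. (P(s) & M(y,y))) | (forall v. forall w. (M(w,v) & ~B(w)))
All bound variables are already distinct, so no renaming is needed.
Finally move all quantifiers to the prefix:
  exists t. exists z. exists s. forall y. forall v. forall w. (~P(z) & ~B(t) | P(s) & M(y,y) | M(w,v) & ~B(w))
The prefix is exists t exists z exists s forall y forall v forall w: 3 universal, 3 existential.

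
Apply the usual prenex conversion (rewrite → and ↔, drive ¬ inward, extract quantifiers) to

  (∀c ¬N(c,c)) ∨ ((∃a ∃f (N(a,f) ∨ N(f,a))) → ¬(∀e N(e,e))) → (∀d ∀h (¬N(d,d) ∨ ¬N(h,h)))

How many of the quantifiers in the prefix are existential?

Eliminate → and ↔ using ¬ and ∨.
  ¬((∀c ¬N(c,c)) ∨ ¬(∃a ∃f (N(a,f) ∨ N(f,a))) ∨ ¬(∀e N(e,e))) ∨ (∀d ∀h (¬N(d,d) ∨ ¬N(h,h)))
Drive negations inward (¬∀x A ≡ ∃x ¬A, ¬∃x A ≡ ∀x ¬A, De Morgan for ∧/∨):
  (∃c N(c,c)) ∧ (∃a ∃f (N(a,f) ∨ N(f,a))) ∧ (∀e N(e,e)) ∨ (∀d ∀h (¬N(d,d) ∨ ¬N(h,h)))
Extract every quantifier outward, since the variables are now distinct and don't occur free across branches:
  ∃c ∃a ∃f ∀e ∀d ∀h (N(c,c) ∧ (N(a,f) ∨ N(f,a)) ∧ N(e,e) ∨ ¬N(d,d) ∨ ¬N(h,h))
The prefix is ∃c ∃a ∃f ∀e ∀d ∀h: 3 universal, 3 existential.

3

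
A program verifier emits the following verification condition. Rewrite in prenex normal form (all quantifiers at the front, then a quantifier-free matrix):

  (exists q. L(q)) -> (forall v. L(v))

Rewrite implications/biconditionals: A → B as ¬A ∨ B.
  ~(exists q. L(q)) | (forall v. L(v))
Push ¬ through the quantifiers and connectives to reach negation normal form:
  (forall q. ~L(q)) | (forall v. L(v))
Extract every quantifier outward, since the variables are now distinct and don't occur free across branches:
  forall q. forall v. (~L(q) | L(v))

forall q. forall v. (~L(q) | L(v))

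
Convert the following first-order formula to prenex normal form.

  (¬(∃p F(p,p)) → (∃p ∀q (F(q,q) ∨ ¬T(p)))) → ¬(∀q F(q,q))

∀p ∀u ∃q ∃r (¬F(p,p) ∧ ¬F(q,q) ∧ T(u) ∨ ¬F(r,r))

Rewrite implications/biconditionals: A → B as ¬A ∨ B.
  ¬(¬¬(∃p F(p,p)) ∨ (∃p ∀q (F(q,q) ∨ ¬T(p)))) ∨ ¬(∀q F(q,q))
Drive negations inward (¬∀x A ≡ ∃x ¬A, ¬∃x A ≡ ∀x ¬A, De Morgan for ∧/∨):
  (∀p ¬F(p,p)) ∧ (∀p ∃q (¬F(q,q) ∧ T(p))) ∨ (∃q ¬F(q,q))
Give each quantifier a distinct variable: p↦u, q↦r.
  (∀p ¬F(p,p)) ∧ (∀u ∃q (¬F(q,q) ∧ T(u))) ∨ (∃r ¬F(r,r))
Finally move all quantifiers to the prefix:
  ∀p ∀u ∃q ∃r (¬F(p,p) ∧ ¬F(q,q) ∧ T(u) ∨ ¬F(r,r))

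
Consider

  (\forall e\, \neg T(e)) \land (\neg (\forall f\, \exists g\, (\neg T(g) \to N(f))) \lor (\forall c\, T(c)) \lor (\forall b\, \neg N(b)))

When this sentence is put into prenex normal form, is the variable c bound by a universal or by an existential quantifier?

Eliminate → and ↔ using ¬ and ∨.
  (\forall e\, \neg T(e)) \land (\neg (\forall f\, \exists g\, (\neg \neg T(g) \lor N(f))) \lor (\forall c\, T(c)) \lor (\forall b\, \neg N(b)))
Push ¬ through the quantifiers and connectives to reach negation normal form:
  (\forall e\, \neg T(e)) \land ((\exists f\, \forall g\, (\neg T(g) \land \neg N(f))) \lor (\forall c\, T(c)) \lor (\forall b\, \neg N(b)))
All bound variables are already distinct, so no renaming is needed.
Pull the quantifiers to the front (each side's bound variable is not free in the other side):
  \forall e\, \exists f\, \forall g\, \forall c\, \forall b\, (\neg T(e) \land (\neg T(g) \land \neg N(f) \lor T(c) \lor \neg N(b)))
The quantifier \forall c sits under an even number of negations (counting the antecedent side of each →), so it remains universal.

universal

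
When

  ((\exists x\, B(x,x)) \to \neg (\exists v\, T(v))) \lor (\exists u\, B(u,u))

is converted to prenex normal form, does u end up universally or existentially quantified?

Rewrite implications/biconditionals: A → B as ¬A ∨ B.
  \neg (\exists x\, B(x,x)) \lor \neg (\exists v\, T(v)) \lor (\exists u\, B(u,u))
Push ¬ through the quantifiers and connectives to reach negation normal form:
  (\forall x\, \neg B(x,x)) \lor (\forall v\, \neg T(v)) \lor (\exists u\, B(u,u))
All bound variables are already distinct, so no renaming is needed.
Finally move all quantifiers to the prefix:
  \forall x\, \forall v\, \exists u\, (\neg B(x,x) \lor \neg T(v) \lor B(u,u))
The quantifier \exists u sits under an even number of negations (counting the antecedent side of each →), so it remains existential.

existential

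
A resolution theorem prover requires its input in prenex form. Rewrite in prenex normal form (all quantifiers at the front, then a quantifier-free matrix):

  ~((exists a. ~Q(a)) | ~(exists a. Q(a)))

Move each ¬ inward, flipping quantifiers it crosses:
  (forall a. Q(a)) & (exists a. Q(a))
Rename bound variables to avoid capture: a↦p.
  (forall a. Q(a)) & (exists p. Q(p))
Extract every quantifier outward, since the variables are now distinct and don't occur free across branches:
  forall a. exists p. (Q(a) & Q(p))

forall a. exists p. (Q(a) & Q(p))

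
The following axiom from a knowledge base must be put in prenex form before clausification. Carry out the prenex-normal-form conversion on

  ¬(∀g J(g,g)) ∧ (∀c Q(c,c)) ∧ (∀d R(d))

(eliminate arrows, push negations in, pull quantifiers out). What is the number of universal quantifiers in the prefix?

Drive negations inward (¬∀x A ≡ ∃x ¬A, ¬∃x A ≡ ∀x ¬A, De Morgan for ∧/∨):
  (∃g ¬J(g,g)) ∧ (∀c Q(c,c)) ∧ (∀d R(d))
Extract every quantifier outward, since the variables are now distinct and don't occur free across branches:
  ∃g ∀c ∀d (¬J(g,g) ∧ Q(c,c) ∧ R(d))
The prefix is ∃g ∀c ∀d: 2 universal, 1 existential.

2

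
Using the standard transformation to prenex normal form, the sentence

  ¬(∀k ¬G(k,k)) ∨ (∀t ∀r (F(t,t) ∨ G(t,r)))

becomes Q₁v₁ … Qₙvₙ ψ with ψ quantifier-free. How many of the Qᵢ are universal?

Push ¬ through the quantifiers and connectives to reach negation normal form:
  (∃k G(k,k)) ∨ (∀t ∀r (F(t,t) ∨ G(t,r)))
All bound variables are already distinct, so no renaming is needed.
Pull the quantifiers to the front (each side's bound variable is not free in the other side):
  ∃k ∀t ∀r (G(k,k) ∨ F(t,t) ∨ G(t,r))
The prefix is ∃k ∀t ∀r: 2 universal, 1 existential.

2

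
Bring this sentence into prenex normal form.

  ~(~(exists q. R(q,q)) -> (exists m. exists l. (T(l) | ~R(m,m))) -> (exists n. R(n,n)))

forall q. exists m. exists l. forall n. (~R(q,q) & (T(l) | ~R(m,m)) & ~R(n,n))

First replace A → B with ¬A ∨ B.
  ~(~~(exists q. R(q,q)) | ~(exists m. exists l. (T(l) | ~R(m,m))) | (exists n. R(n,n)))
Push ¬ through the quantifiers and connectives to reach negation normal form:
  (forall q. ~R(q,q)) & (exists m. exists l. (T(l) | ~R(m,m))) & (forall n. ~R(n,n))
All bound variables are already distinct, so no renaming is needed.
Extract every quantifier outward, since the variables are now distinct and don't occur free across branches:
  forall q. exists m. exists l. forall n. (~R(q,q) & (T(l) | ~R(m,m)) & ~R(n,n))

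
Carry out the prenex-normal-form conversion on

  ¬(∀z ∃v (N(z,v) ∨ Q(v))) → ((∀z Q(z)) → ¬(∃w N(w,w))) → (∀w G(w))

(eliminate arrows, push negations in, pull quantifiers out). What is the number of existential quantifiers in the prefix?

2

Rewrite implications/biconditionals: A → B as ¬A ∨ B.
  ¬¬(∀z ∃v (N(z,v) ∨ Q(v))) ∨ ¬(¬(∀z Q(z)) ∨ ¬(∃w N(w,w))) ∨ (∀w G(w))
Push ¬ through the quantifiers and connectives to reach negation normal form:
  (∀z ∃v (N(z,v) ∨ Q(v))) ∨ (∀z Q(z)) ∧ (∃w N(w,w)) ∨ (∀w G(w))
Standardize variables apart so no two quantifiers bind the same name: z↦q, w↦x.
  (∀z ∃v (N(z,v) ∨ Q(v))) ∨ (∀q Q(q)) ∧ (∃w N(w,w)) ∨ (∀x G(x))
Finally move all quantifiers to the prefix:
  ∀z ∃v ∀q ∃w ∀x (N(z,v) ∨ Q(v) ∨ Q(q) ∧ N(w,w) ∨ G(x))
The prefix is ∀z ∃v ∀q ∃w ∀x: 3 universal, 2 existential.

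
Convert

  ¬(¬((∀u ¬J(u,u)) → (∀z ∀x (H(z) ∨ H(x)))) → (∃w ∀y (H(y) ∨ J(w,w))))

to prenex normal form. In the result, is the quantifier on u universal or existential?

First replace A → B with ¬A ∨ B.
  ¬(¬¬(¬(∀u ¬J(u,u)) ∨ (∀z ∀x (H(z) ∨ H(x)))) ∨ (∃w ∀y (H(y) ∨ J(w,w))))
Drive negations inward (¬∀x A ≡ ∃x ¬A, ¬∃x A ≡ ∀x ¬A, De Morgan for ∧/∨):
  (∀u ¬J(u,u)) ∧ (∃z ∃x (¬H(z) ∧ ¬H(x))) ∧ (∀w ∃y (¬H(y) ∧ ¬J(w,w)))
All bound variables are already distinct, so no renaming is needed.
Extract every quantifier outward, since the variables are now distinct and don't occur free across branches:
  ∀u ∃z ∃x ∀w ∃y (¬J(u,u) ∧ ¬H(z) ∧ ¬H(x) ∧ ¬H(y) ∧ ¬J(w,w))
The quantifier ∀u sits under an even number of negations (counting the antecedent side of each →), so it remains universal.

universal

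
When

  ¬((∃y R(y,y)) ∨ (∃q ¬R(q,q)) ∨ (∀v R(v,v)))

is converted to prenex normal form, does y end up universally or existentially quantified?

universal

Move each ¬ inward, flipping quantifiers it crosses:
  (∀y ¬R(y,y)) ∧ (∀q R(q,q)) ∧ (∃v ¬R(v,v))
Pull the quantifiers to the front (each side's bound variable is not free in the other side):
  ∀y ∀q ∃v (¬R(y,y) ∧ R(q,q) ∧ ¬R(v,v))
The quantifier ∃y sits under an odd number of negations, so it flips to ∀y.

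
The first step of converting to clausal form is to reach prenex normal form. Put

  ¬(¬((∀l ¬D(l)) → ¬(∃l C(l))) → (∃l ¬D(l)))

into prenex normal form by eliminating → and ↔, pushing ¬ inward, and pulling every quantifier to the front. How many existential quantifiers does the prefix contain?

First replace A → B with ¬A ∨ B.
  ¬(¬¬(¬(∀l ¬D(l)) ∨ ¬(∃l C(l))) ∨ (∃l ¬D(l)))
Push ¬ through the quantifiers and connectives to reach negation normal form:
  (∀l ¬D(l)) ∧ (∃l C(l)) ∧ (∀l D(l))
Give each quantifier a distinct variable: l↦z, l↦x1.
  (∀l ¬D(l)) ∧ (∃z C(z)) ∧ (∀x1 D(x1))
Finally move all quantifiers to the prefix:
  ∀l ∃z ∀x1 (¬D(l) ∧ C(z) ∧ D(x1))
The prefix is ∀l ∃z ∀x1: 2 universal, 1 existential.

1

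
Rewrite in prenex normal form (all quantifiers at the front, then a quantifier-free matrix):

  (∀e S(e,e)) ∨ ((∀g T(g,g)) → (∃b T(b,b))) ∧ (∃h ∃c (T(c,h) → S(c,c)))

∀e ∃g ∃b ∃h ∃c (S(e,e) ∨ (¬T(g,g) ∨ T(b,b)) ∧ (¬T(c,h) ∨ S(c,c)))

Eliminate → and ↔ using ¬ and ∨.
  (∀e S(e,e)) ∨ (¬(∀g T(g,g)) ∨ (∃b T(b,b))) ∧ (∃h ∃c (¬T(c,h) ∨ S(c,c)))
Move each ¬ inward, flipping quantifiers it crosses:
  (∀e S(e,e)) ∨ ((∃g ¬T(g,g)) ∨ (∃b T(b,b))) ∧ (∃h ∃c (¬T(c,h) ∨ S(c,c)))
All bound variables are already distinct, so no renaming is needed.
Finally move all quantifiers to the prefix:
  ∀e ∃g ∃b ∃h ∃c (S(e,e) ∨ (¬T(g,g) ∨ T(b,b)) ∧ (¬T(c,h) ∨ S(c,c)))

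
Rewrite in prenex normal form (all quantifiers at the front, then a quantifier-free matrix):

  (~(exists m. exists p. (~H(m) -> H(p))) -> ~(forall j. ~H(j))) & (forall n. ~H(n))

exists m. exists p. exists j. forall n. ((H(m) | H(p) | H(j)) & ~H(n))

Rewrite implications/biconditionals: A → B as ¬A ∨ B.
  (~~(exists m. exists p. (~~H(m) | H(p))) | ~(forall j. ~H(j))) & (forall n. ~H(n))
Push ¬ through the quantifiers and connectives to reach negation normal form:
  ((exists m. exists p. (H(m) | H(p))) | (exists j. H(j))) & (forall n. ~H(n))
Extract every quantifier outward, since the variables are now distinct and don't occur free across branches:
  exists m. exists p. exists j. forall n. ((H(m) | H(p) | H(j)) & ~H(n))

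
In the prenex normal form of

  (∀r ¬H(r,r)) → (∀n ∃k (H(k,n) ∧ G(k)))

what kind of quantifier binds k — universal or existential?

existential

First replace A → B with ¬A ∨ B.
  ¬(∀r ¬H(r,r)) ∨ (∀n ∃k (H(k,n) ∧ G(k)))
Push ¬ through the quantifiers and connectives to reach negation normal form:
  (∃r H(r,r)) ∨ (∀n ∃k (H(k,n) ∧ G(k)))
Pull the quantifiers to the front (each side's bound variable is not free in the other side):
  ∃r ∀n ∃k (H(r,r) ∨ H(k,n) ∧ G(k))
The quantifier ∃k sits under an even number of negations (counting the antecedent side of each →), so it remains existential.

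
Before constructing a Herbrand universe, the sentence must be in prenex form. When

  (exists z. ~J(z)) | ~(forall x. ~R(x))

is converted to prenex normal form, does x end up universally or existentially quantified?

Drive negations inward (¬∀x A ≡ ∃x ¬A, ¬∃x A ≡ ∀x ¬A, De Morgan for ∧/∨):
  (exists z. ~J(z)) | (exists x. R(x))
All bound variables are already distinct, so no renaming is needed.
Extract every quantifier outward, since the variables are now distinct and don't occur free across branches:
  exists z. exists x. (~J(z) | R(x))
The quantifier forall x sits under an odd number of negations, so it flips to exists x.

existential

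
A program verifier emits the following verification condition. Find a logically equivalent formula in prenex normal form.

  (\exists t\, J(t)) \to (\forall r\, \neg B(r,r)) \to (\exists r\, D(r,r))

\forall t\, \exists r\, \exists p\, (\neg J(t) \lor B(r,r) \lor D(p,p))

Eliminate → and ↔ using ¬ and ∨.
  \neg (\exists t\, J(t)) \lor \neg (\forall r\, \neg B(r,r)) \lor (\exists r\, D(r,r))
Drive negations inward (¬∀x A ≡ ∃x ¬A, ¬∃x A ≡ ∀x ¬A, De Morgan for ∧/∨):
  (\forall t\, \neg J(t)) \lor (\exists r\, B(r,r)) \lor (\exists r\, D(r,r))
Give each quantifier a distinct variable: r↦p.
  (\forall t\, \neg J(t)) \lor (\exists r\, B(r,r)) \lor (\exists p\, D(p,p))
Pull the quantifiers to the front (each side's bound variable is not free in the other side):
  \forall t\, \exists r\, \exists p\, (\neg J(t) \lor B(r,r) \lor D(p,p))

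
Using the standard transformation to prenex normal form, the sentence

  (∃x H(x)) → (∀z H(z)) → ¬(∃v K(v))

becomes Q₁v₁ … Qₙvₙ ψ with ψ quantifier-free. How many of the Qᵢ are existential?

1

Eliminate → and ↔ using ¬ and ∨.
  ¬(∃x H(x)) ∨ ¬(∀z H(z)) ∨ ¬(∃v K(v))
Move each ¬ inward, flipping quantifiers it crosses:
  (∀x ¬H(x)) ∨ (∃z ¬H(z)) ∨ (∀v ¬K(v))
All bound variables are already distinct, so no renaming is needed.
Extract every quantifier outward, since the variables are now distinct and don't occur free across branches:
  ∀x ∃z ∀v (¬H(x) ∨ ¬H(z) ∨ ¬K(v))
The prefix is ∀x ∃z ∀v: 2 universal, 1 existential.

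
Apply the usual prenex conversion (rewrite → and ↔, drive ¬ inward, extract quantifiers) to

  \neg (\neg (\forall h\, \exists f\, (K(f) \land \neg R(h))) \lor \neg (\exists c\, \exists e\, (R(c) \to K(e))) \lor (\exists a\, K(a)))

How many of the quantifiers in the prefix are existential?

Eliminate → and ↔ using ¬ and ∨.
  \neg (\neg (\forall h\, \exists f\, (K(f) \land \neg R(h))) \lor \neg (\exists c\, \exists e\, (\neg R(c) \lor K(e))) \lor (\exists a\, K(a)))
Push ¬ through the quantifiers and connectives to reach negation normal form:
  (\forall h\, \exists f\, (K(f) \land \neg R(h))) \land (\exists c\, \exists e\, (\neg R(c) \lor K(e))) \land (\forall a\, \neg K(a))
All bound variables are already distinct, so no renaming is needed.
Finally move all quantifiers to the prefix:
  \forall h\, \exists f\, \exists c\, \exists e\, \forall a\, (K(f) \land \neg R(h) \land (\neg R(c) \lor K(e)) \land \neg K(a))
The prefix is \forall h \exists f \exists c \exists e \forall a: 2 universal, 3 existential.

3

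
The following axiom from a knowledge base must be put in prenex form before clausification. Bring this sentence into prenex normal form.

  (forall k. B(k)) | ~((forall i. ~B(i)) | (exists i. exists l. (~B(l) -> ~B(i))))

Eliminate → and ↔ using ¬ and ∨.
  (forall k. B(k)) | ~((forall i. ~B(i)) | (exists i. exists l. (~~B(l) | ~B(i))))
Move each ¬ inward, flipping quantifiers it crosses:
  (forall k. B(k)) | (exists i. B(i)) & (forall i. forall l. (~B(l) & B(i)))
Standardize variables apart so no two quantifiers bind the same name: i↦w1.
  (forall k. B(k)) | (exists i. B(i)) & (forall w1. forall l. (~B(l) & B(w1)))
Pull the quantifiers to the front (each side's bound variable is not free in the other side):
  forall k. exists i. forall w1. forall l. (B(k) | B(i) & ~B(l) & B(w1))

forall k. exists i. forall w1. forall l. (B(k) | B(i) & ~B(l) & B(w1))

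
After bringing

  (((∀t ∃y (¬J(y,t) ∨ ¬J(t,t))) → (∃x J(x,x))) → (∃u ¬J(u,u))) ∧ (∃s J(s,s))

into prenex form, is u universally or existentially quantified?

Eliminate → and ↔ using ¬ and ∨.
  (¬(¬(∀t ∃y (¬J(y,t) ∨ ¬J(t,t))) ∨ (∃x J(x,x))) ∨ (∃u ¬J(u,u))) ∧ (∃s J(s,s))
Push ¬ through the quantifiers and connectives to reach negation normal form:
  ((∀t ∃y (¬J(y,t) ∨ ¬J(t,t))) ∧ (∀x ¬J(x,x)) ∨ (∃u ¬J(u,u))) ∧ (∃s J(s,s))
Pull the quantifiers to the front (each side's bound variable is not free in the other side):
  ∀t ∃y ∀x ∃u ∃s (((¬J(y,t) ∨ ¬J(t,t)) ∧ ¬J(x,x) ∨ ¬J(u,u)) ∧ J(s,s))
The quantifier ∃u sits under an even number of negations (counting the antecedent side of each →), so it remains existential.

existential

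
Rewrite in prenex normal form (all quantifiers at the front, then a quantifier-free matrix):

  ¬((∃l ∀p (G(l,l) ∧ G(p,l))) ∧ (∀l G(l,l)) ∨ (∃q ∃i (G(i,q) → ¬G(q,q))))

∀l ∃p ∃b ∀q ∀i ((¬G(l,l) ∨ ¬G(p,l) ∨ ¬G(b,b)) ∧ G(i,q) ∧ G(q,q))

Rewrite implications/biconditionals: A → B as ¬A ∨ B.
  ¬((∃l ∀p (G(l,l) ∧ G(p,l))) ∧ (∀l G(l,l)) ∨ (∃q ∃i (¬G(i,q) ∨ ¬G(q,q))))
Drive negations inward (¬∀x A ≡ ∃x ¬A, ¬∃x A ≡ ∀x ¬A, De Morgan for ∧/∨):
  ((∀l ∃p (¬G(l,l) ∨ ¬G(p,l))) ∨ (∃l ¬G(l,l))) ∧ (∀q ∀i (G(i,q) ∧ G(q,q)))
Standardize variables apart so no two quantifiers bind the same name: l↦b.
  ((∀l ∃p (¬G(l,l) ∨ ¬G(p,l))) ∨ (∃b ¬G(b,b))) ∧ (∀q ∀i (G(i,q) ∧ G(q,q)))
Pull the quantifiers to the front (each side's bound variable is not free in the other side):
  ∀l ∃p ∃b ∀q ∀i ((¬G(l,l) ∨ ¬G(p,l) ∨ ¬G(b,b)) ∧ G(i,q) ∧ G(q,q))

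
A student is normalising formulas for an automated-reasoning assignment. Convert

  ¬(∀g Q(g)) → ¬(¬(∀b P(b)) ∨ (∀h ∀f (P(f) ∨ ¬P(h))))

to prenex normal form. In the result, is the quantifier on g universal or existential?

universal

First replace A → B with ¬A ∨ B.
  ¬¬(∀g Q(g)) ∨ ¬(¬(∀b P(b)) ∨ (∀h ∀f (P(f) ∨ ¬P(h))))
Push ¬ through the quantifiers and connectives to reach negation normal form:
  (∀g Q(g)) ∨ (∀b P(b)) ∧ (∃h ∃f (¬P(f) ∧ P(h)))
Pull the quantifiers to the front (each side's bound variable is not free in the other side):
  ∀g ∀b ∃h ∃f (Q(g) ∨ P(b) ∧ ¬P(f) ∧ P(h))
The quantifier ∀g sits under an even number of negations (counting the antecedent side of each →), so it remains universal.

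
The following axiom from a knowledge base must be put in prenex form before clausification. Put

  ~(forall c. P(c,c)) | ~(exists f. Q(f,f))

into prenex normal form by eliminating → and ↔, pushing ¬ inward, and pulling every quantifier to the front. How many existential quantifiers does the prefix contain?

1

Push ¬ through the quantifiers and connectives to reach negation normal form:
  (exists c. ~P(c,c)) | (forall f. ~Q(f,f))
All bound variables are already distinct, so no renaming is needed.
Pull the quantifiers to the front (each side's bound variable is not free in the other side):
  exists c. forall f. (~P(c,c) | ~Q(f,f))
The prefix is exists c forall f: 1 universal, 1 existential.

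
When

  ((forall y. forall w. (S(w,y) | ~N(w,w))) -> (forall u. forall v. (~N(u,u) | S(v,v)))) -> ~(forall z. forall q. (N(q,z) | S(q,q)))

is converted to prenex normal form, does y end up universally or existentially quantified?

First replace A → B with ¬A ∨ B.
  ~(~(forall y. forall w. (S(w,y) | ~N(w,w))) | (forall u. forall v. (~N(u,u) | S(v,v)))) | ~(forall z. forall q. (N(q,z) | S(q,q)))
Move each ¬ inward, flipping quantifiers it crosses:
  (forall y. forall w. (S(w,y) | ~N(w,w))) & (exists u. exists v. (N(u,u) & ~S(v,v))) | (exists z. exists q. (~N(q,z) & ~S(q,q)))
All bound variables are already distinct, so no renaming is needed.
Pull the quantifiers to the front (each side's bound variable is not free in the other side):
  forall y. forall w. exists u. exists v. exists z. exists q. ((S(w,y) | ~N(w,w)) & N(u,u) & ~S(v,v) | ~N(q,z) & ~S(q,q))
The quantifier forall y sits under an even number of negations (counting the antecedent side of each →), so it remains universal.

universal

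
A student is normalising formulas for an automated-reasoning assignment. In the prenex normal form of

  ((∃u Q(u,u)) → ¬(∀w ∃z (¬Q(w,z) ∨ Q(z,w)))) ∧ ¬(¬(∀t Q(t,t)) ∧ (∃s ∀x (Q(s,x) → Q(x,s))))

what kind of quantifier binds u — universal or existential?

First replace A → B with ¬A ∨ B.
  (¬(∃u Q(u,u)) ∨ ¬(∀w ∃z (¬Q(w,z) ∨ Q(z,w)))) ∧ ¬(¬(∀t Q(t,t)) ∧ (∃s ∀x (¬Q(s,x) ∨ Q(x,s))))
Push ¬ through the quantifiers and connectives to reach negation normal form:
  ((∀u ¬Q(u,u)) ∨ (∃w ∀z (Q(w,z) ∧ ¬Q(z,w)))) ∧ ((∀t Q(t,t)) ∨ (∀s ∃x (Q(s,x) ∧ ¬Q(x,s))))
All bound variables are already distinct, so no renaming is needed.
Pull the quantifiers to the front (each side's bound variable is not free in the other side):
  ∀u ∃w ∀z ∀t ∀s ∃x ((¬Q(u,u) ∨ Q(w,z) ∧ ¬Q(z,w)) ∧ (Q(t,t) ∨ Q(s,x) ∧ ¬Q(x,s)))
The quantifier ∃u sits under an odd number of negations (counting the antecedent side of each →), so it flips to ∀u.

universal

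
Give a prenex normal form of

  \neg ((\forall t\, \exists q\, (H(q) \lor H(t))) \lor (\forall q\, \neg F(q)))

Drive negations inward (¬∀x A ≡ ∃x ¬A, ¬∃x A ≡ ∀x ¬A, De Morgan for ∧/∨):
  (\exists t\, \forall q\, (\neg H(q) \land \neg H(t))) \land (\exists q\, F(q))
Standardize variables apart so no two quantifiers bind the same name: q↦a.
  (\exists t\, \forall q\, (\neg H(q) \land \neg H(t))) \land (\exists a\, F(a))
Pull the quantifiers to the front (each side's bound variable is not free in the other side):
  \exists t\, \forall q\, \exists a\, (\neg H(q) \land \neg H(t) \land F(a))

\exists t\, \forall q\, \exists a\, (\neg H(q) \land \neg H(t) \land F(a))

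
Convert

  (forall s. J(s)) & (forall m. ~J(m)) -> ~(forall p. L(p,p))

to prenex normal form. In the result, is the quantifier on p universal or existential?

Rewrite implications/biconditionals: A → B as ¬A ∨ B.
  ~((forall s. J(s)) & (forall m. ~J(m))) | ~(forall p. L(p,p))
Move each ¬ inward, flipping quantifiers it crosses:
  (exists s. ~J(s)) | (exists m. J(m)) | (exists p. ~L(p,p))
All bound variables are already distinct, so no renaming is needed.
Extract every quantifier outward, since the variables are now distinct and don't occur free across branches:
  exists s. exists m. exists p. (~J(s) | J(m) | ~L(p,p))
The quantifier forall p sits under an odd number of negations (counting the antecedent side of each →), so it flips to exists p.

existential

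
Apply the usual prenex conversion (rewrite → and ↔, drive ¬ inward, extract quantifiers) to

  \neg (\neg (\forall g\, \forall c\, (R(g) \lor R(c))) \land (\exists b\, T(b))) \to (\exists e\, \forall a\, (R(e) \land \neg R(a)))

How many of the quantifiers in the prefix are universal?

First replace A → B with ¬A ∨ B.
  \neg \neg (\neg (\forall g\, \forall c\, (R(g) \lor R(c))) \land (\exists b\, T(b))) \lor (\exists e\, \forall a\, (R(e) \land \neg R(a)))
Drive negations inward (¬∀x A ≡ ∃x ¬A, ¬∃x A ≡ ∀x ¬A, De Morgan for ∧/∨):
  (\exists g\, \exists c\, (\neg R(g) \land \neg R(c))) \land (\exists b\, T(b)) \lor (\exists e\, \forall a\, (R(e) \land \neg R(a)))
All bound variables are already distinct, so no renaming is needed.
Pull the quantifiers to the front (each side's bound variable is not free in the other side):
  \exists g\, \exists c\, \exists b\, \exists e\, \forall a\, (\neg R(g) \land \neg R(c) \land T(b) \lor R(e) \land \neg R(a))
The prefix is \exists g \exists c \exists b \exists e \forall a: 1 universal, 4 existential.

1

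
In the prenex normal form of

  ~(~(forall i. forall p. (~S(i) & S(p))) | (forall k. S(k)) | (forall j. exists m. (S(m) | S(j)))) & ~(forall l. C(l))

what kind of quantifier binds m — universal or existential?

universal

Push ¬ through the quantifiers and connectives to reach negation normal form:
  (forall i. forall p. (~S(i) & S(p))) & (exists k. ~S(k)) & (exists j. forall m. (~S(m) & ~S(j))) & (exists l. ~C(l))
Extract every quantifier outward, since the variables are now distinct and don't occur free across branches:
  forall i. forall p. exists k. exists j. forall m. exists l. (~S(i) & S(p) & ~S(k) & ~S(m) & ~S(j) & ~C(l))
The quantifier exists m sits under an odd number of negations, so it flips to forall m.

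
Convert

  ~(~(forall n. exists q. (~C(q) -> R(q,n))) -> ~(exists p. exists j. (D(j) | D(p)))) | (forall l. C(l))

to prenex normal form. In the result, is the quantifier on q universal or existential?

universal

Eliminate → and ↔ using ¬ and ∨.
  ~(~~(forall n. exists q. (~~C(q) | R(q,n))) | ~(exists p. exists j. (D(j) | D(p)))) | (forall l. C(l))
Drive negations inward (¬∀x A ≡ ∃x ¬A, ¬∃x A ≡ ∀x ¬A, De Morgan for ∧/∨):
  (exists n. forall q. (~C(q) & ~R(q,n))) & (exists p. exists j. (D(j) | D(p))) | (forall l. C(l))
All bound variables are already distinct, so no renaming is needed.
Pull the quantifiers to the front (each side's bound variable is not free in the other side):
  exists n. forall q. exists p. exists j. forall l. (~C(q) & ~R(q,n) & (D(j) | D(p)) | C(l))
The quantifier exists q sits under an odd number of negations (counting the antecedent side of each →), so it flips to forall q.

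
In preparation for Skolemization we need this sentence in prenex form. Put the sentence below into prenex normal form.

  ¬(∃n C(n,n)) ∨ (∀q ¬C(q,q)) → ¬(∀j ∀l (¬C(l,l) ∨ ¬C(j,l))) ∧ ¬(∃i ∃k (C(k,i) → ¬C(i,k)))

Rewrite implications/biconditionals: A → B as ¬A ∨ B.
  ¬(¬(∃n C(n,n)) ∨ (∀q ¬C(q,q))) ∨ ¬(∀j ∀l (¬C(l,l) ∨ ¬C(j,l))) ∧ ¬(∃i ∃k (¬C(k,i) ∨ ¬C(i,k)))
Move each ¬ inward, flipping quantifiers it crosses:
  (∃n C(n,n)) ∧ (∃q C(q,q)) ∨ (∃j ∃l (C(l,l) ∧ C(j,l))) ∧ (∀i ∀k (C(k,i) ∧ C(i,k)))
Finally move all quantifiers to the prefix:
  ∃n ∃q ∃j ∃l ∀i ∀k (C(n,n) ∧ C(q,q) ∨ C(l,l) ∧ C(j,l) ∧ C(k,i) ∧ C(i,k))

∃n ∃q ∃j ∃l ∀i ∀k (C(n,n) ∧ C(q,q) ∨ C(l,l) ∧ C(j,l) ∧ C(k,i) ∧ C(i,k))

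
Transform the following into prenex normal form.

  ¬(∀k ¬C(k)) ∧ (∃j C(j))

∃k ∃j (C(k) ∧ C(j))

Move each ¬ inward, flipping quantifiers it crosses:
  (∃k C(k)) ∧ (∃j C(j))
Pull the quantifiers to the front (each side's bound variable is not free in the other side):
  ∃k ∃j (C(k) ∧ C(j))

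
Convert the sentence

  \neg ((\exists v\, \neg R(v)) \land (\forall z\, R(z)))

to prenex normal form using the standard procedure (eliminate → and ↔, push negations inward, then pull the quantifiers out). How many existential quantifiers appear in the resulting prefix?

Move each ¬ inward, flipping quantifiers it crosses:
  (\forall v\, R(v)) \lor (\exists z\, \neg R(z))
Pull the quantifiers to the front (each side's bound variable is not free in the other side):
  \forall v\, \exists z\, (R(v) \lor \neg R(z))
The prefix is \forall v \exists z: 1 universal, 1 existential.

1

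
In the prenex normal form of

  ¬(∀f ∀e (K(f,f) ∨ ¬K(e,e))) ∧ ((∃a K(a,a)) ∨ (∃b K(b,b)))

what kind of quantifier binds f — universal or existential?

Drive negations inward (¬∀x A ≡ ∃x ¬A, ¬∃x A ≡ ∀x ¬A, De Morgan for ∧/∨):
  (∃f ∃e (¬K(f,f) ∧ K(e,e))) ∧ ((∃a K(a,a)) ∨ (∃b K(b,b)))
Finally move all quantifiers to the prefix:
  ∃f ∃e ∃a ∃b (¬K(f,f) ∧ K(e,e) ∧ (K(a,a) ∨ K(b,b)))
The quantifier ∀f sits under an odd number of negations, so it flips to ∃f.

existential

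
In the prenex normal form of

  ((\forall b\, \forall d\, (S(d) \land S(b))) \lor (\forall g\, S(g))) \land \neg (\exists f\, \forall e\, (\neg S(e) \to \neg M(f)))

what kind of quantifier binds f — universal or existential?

Eliminate → and ↔ using ¬ and ∨.
  ((\forall b\, \forall d\, (S(d) \land S(b))) \lor (\forall g\, S(g))) \land \neg (\exists f\, \forall e\, (\neg \neg S(e) \lor \neg M(f)))
Move each ¬ inward, flipping quantifiers it crosses:
  ((\forall b\, \forall d\, (S(d) \land S(b))) \lor (\forall g\, S(g))) \land (\forall f\, \exists e\, (\neg S(e) \land M(f)))
Extract every quantifier outward, since the variables are now distinct and don't occur free across branches:
  \forall b\, \forall d\, \forall g\, \forall f\, \exists e\, ((S(d) \land S(b) \lor S(g)) \land \neg S(e) \land M(f))
The quantifier \exists f sits under an odd number of negations (counting the antecedent side of each →), so it flips to \forall f.

universal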